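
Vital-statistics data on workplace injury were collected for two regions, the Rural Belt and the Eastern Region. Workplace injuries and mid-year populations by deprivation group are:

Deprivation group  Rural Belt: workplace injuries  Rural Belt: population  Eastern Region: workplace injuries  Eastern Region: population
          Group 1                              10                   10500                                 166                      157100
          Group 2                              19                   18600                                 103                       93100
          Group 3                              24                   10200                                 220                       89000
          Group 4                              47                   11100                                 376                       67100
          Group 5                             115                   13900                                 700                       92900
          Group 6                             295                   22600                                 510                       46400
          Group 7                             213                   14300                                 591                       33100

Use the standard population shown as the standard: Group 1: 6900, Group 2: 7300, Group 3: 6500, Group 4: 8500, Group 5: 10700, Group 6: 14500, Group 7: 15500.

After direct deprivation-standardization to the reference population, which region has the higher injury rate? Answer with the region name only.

Deprivation-specific rates per 10000 for the Rural Belt: 9.52, 10.22, 23.53, 42.34, 82.73, 130.53, 148.95.
For the Eastern Region: 10.57, 11.06, 24.72, 56.04, 75.35, 109.91, 178.55.
Standard total = 69900; weights = 0.0987, 0.1044, 0.0930, 0.1216, 0.1531, 0.2074, 0.2217.
The Rural Belt: 0.0987×9.52 + 0.1044×10.22 + 0.0930×23.53 + 0.1216×42.34 + 0.1531×82.73 + 0.2074×130.53 + 0.2217×148.95 = 82.1148 per 10000.
The Eastern Region: 0.0987×10.57 + 0.1044×11.06 + 0.0930×24.72 + 0.1216×56.04 + 0.1531×75.35 + 0.2074×109.91 + 0.2217×178.55 = 85.2384 per 10000.
The crude rates (71.44 vs 46.07) would put the Rural Belt higher, but that reflects its deprivation composition; once standardized to a common deprivation structure, the Eastern Region has the higher underlying rate.

Eastern Region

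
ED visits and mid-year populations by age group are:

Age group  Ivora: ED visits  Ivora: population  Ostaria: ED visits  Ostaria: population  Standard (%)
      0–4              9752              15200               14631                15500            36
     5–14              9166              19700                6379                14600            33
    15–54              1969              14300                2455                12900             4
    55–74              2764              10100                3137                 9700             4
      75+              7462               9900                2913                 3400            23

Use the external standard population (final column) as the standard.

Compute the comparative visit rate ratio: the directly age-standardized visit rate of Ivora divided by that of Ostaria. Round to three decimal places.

0.819

Age-specific rates per 1000 for Ivora: 641.579, 465.279, 137.692, 273.663, 753.737.
For Ostaria: 943.935, 436.918, 190.310, 323.402, 856.765.
Standard weights: 0.36, 0.33, 0.04, 0.04, 0.23.
Ivora: 0.3600×641.579 + 0.3300×465.279 + 0.0400×137.692 + 0.0400×273.663 + 0.2300×753.737 = 574.3244 per 1000.
Ostaria: 0.3600×943.935 + 0.3300×436.918 + 0.0400×190.310 + 0.0400×323.402 + 0.2300×856.765 = 701.6040 per 1000.
Ratio = 574.3244 ÷ 701.6040 = 0.81859.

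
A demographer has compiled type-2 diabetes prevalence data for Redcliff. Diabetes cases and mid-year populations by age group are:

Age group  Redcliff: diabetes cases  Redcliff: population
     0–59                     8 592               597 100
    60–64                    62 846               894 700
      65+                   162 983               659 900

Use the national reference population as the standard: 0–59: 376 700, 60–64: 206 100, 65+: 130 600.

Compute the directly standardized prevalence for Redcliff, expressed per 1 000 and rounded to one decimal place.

73.1

Age-specific rates per 1 000 for Redcliff: 14.390, 70.243, 246.981.
Standard total = 713 400; weights = 0.5280, 0.2889, 0.1831.
Standardized rate: 0.5280×14.390 + 0.2889×70.243 + 0.1831×246.981 = 73.1053 per 1 000.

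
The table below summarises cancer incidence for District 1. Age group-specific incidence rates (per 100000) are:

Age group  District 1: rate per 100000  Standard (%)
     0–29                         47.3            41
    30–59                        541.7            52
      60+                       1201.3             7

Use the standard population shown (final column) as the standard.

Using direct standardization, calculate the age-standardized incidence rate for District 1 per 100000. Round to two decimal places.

385.17

Standard weights: 0.41, 0.52, 0.07.
Standardized rate: 0.4100×47.3 + 0.5200×541.7 + 0.0700×1201.3 = 385.1680 per 100000.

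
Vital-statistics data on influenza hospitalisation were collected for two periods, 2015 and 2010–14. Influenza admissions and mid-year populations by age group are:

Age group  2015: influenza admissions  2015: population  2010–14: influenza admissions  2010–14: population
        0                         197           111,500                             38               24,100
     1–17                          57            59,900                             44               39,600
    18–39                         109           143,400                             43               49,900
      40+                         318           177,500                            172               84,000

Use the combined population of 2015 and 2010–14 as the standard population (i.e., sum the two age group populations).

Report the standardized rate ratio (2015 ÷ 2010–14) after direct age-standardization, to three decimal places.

Age-specific rates per 100,000 for 2015: 176.68, 95.16, 76.01, 179.15.
For 2010–14: 157.68, 111.11, 86.17, 204.76.
Combined standard total = 689,900; weights = 0.1966, 0.1442, 0.2802, 0.3790.
2015: 0.1966×176.68 + 0.1442×95.16 + 0.2802×76.01 + 0.3790×179.15 = 137.6551 per 100,000.
2010–14: 0.1966×157.68 + 0.1442×111.11 + 0.2802×86.17 + 0.3790×204.76 = 148.7735 per 100,000.
Ratio = 137.6551 ÷ 148.7735 = 0.92527.

0.925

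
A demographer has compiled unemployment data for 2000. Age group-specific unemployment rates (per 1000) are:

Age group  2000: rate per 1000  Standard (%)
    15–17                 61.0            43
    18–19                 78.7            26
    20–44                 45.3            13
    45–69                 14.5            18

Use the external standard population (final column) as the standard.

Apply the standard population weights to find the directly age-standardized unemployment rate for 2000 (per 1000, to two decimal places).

Standard weights: 0.43, 0.26, 0.13, 0.18.
Standardized rate: 0.4300×61.0 + 0.2600×78.7 + 0.1300×45.3 + 0.1800×14.5 = 55.1910 per 1000.

55.19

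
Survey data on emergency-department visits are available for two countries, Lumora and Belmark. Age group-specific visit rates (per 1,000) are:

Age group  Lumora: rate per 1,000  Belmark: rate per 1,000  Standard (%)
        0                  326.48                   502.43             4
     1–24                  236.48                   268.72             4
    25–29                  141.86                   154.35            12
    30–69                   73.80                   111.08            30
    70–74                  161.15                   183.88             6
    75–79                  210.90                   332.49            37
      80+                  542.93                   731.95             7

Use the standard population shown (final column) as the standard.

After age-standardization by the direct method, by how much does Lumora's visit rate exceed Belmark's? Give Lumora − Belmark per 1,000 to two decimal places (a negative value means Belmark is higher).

-80.59

Standard weights: 0.04, 0.04, 0.12, 0.30, 0.06, 0.37, 0.07.
Lumora: 0.0400×326.48 + 0.0400×236.48 + 0.1200×141.86 + 0.3000×73.80 + 0.0600×161.15 + 0.3700×210.90 + 0.0700×542.93 = 187.3887 per 1,000.
Belmark: 0.0400×502.43 + 0.0400×268.72 + 0.1200×154.35 + 0.3000×111.08 + 0.0600×183.88 + 0.3700×332.49 + 0.0700×731.95 = 267.9826 per 1,000.
Difference = 187.3887 − 267.9826 = -80.5939.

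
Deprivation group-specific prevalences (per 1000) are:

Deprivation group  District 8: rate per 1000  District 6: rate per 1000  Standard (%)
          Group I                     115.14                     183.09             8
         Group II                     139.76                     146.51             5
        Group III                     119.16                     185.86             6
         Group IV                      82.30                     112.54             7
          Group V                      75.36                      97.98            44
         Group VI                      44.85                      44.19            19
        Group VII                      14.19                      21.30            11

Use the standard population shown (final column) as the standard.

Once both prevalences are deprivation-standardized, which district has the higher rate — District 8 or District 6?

District 6

Standard weights: 0.08, 0.05, 0.06, 0.07, 0.44, 0.19, 0.11.
District 8: 0.0800×115.14 + 0.0500×139.76 + 0.0600×119.16 + 0.0700×82.30 + 0.4400×75.36 + 0.1900×44.85 + 0.1100×14.19 = 72.3506 per 1000.
District 6: 0.0800×183.09 + 0.0500×146.51 + 0.0600×185.86 + 0.0700×112.54 + 0.4400×97.98 + 0.1900×44.19 + 0.1100×21.30 = 94.8524 per 1000.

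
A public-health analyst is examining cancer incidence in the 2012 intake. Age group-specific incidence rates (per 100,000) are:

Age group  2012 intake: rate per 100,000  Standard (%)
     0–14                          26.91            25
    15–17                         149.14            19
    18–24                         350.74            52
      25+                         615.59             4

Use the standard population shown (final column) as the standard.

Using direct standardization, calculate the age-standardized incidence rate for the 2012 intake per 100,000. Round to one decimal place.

242.1

Standard weights: 0.25, 0.19, 0.52, 0.04.
Standardized rate: 0.2500×26.91 + 0.1900×149.14 + 0.5200×350.74 + 0.0400×615.59 = 242.0725 per 100,000.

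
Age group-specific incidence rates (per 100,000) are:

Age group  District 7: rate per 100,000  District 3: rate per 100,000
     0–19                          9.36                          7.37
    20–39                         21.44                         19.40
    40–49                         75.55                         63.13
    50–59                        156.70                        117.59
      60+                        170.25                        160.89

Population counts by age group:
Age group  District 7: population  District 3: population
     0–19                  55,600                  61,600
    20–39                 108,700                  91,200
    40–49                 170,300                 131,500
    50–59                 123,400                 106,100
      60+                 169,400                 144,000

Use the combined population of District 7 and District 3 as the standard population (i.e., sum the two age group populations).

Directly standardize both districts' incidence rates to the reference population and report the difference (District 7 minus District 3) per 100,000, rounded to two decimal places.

Combined standard total = 1,161,800; weights = 0.1009, 0.1721, 0.2598, 0.1975, 0.2698.
District 7: 0.1009×9.36 + 0.1721×21.44 + 0.2598×75.55 + 0.1975×156.70 + 0.2698×170.25 = 101.1386 per 100,000.
District 3: 0.1009×7.37 + 0.1721×19.40 + 0.2598×63.13 + 0.1975×117.59 + 0.2698×160.89 = 87.1099 per 100,000.
Difference = 101.1386 − 87.1099 = 14.0287.

14.03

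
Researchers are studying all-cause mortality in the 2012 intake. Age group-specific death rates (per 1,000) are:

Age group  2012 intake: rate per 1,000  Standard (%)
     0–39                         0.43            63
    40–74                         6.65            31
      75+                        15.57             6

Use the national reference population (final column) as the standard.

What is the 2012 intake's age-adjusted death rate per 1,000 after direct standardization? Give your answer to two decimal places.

Standard weights: 0.63, 0.31, 0.06.
Standardized rate: 0.6300×0.43 + 0.3100×6.65 + 0.0600×15.57 = 3.2666 per 1,000.

3.27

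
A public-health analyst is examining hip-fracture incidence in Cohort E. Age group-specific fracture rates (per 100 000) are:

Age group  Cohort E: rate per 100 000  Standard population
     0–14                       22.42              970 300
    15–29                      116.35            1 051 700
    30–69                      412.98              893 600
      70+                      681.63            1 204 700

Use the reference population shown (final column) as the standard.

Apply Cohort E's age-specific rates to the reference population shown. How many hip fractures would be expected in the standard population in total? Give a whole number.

13343

Expected hip fractures = Σ (standard pop × age-specific rate ÷ 100 000)
= 970 300×22.42/100 000 + 1 051 700×116.35/100 000 + 893 600×412.98/100 000 + 1 204 700×681.63/100 000
= 217.54 + 1223.65 + 3690.39 + 8211.60 = 13343.18.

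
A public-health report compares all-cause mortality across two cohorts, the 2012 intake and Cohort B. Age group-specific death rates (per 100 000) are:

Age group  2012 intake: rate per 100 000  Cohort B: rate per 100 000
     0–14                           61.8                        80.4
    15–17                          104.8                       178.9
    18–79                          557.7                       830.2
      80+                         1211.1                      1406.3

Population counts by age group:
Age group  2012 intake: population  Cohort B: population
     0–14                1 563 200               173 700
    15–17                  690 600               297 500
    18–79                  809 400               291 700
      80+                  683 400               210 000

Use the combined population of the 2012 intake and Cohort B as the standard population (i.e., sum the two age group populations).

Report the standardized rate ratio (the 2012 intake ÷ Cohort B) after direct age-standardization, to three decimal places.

Combined standard total = 4 719 500; weights = 0.3680, 0.2094, 0.2333, 0.1893.
The 2012 intake: 0.3680×61.8 + 0.2094×104.8 + 0.2333×557.7 + 0.1893×1211.1 = 404.0626 per 100 000.
Cohort B: 0.3680×80.4 + 0.2094×178.9 + 0.2333×830.2 + 0.1893×1406.3 = 526.9498 per 100 000.
Ratio = 404.0626 ÷ 526.9498 = 0.76680.

0.767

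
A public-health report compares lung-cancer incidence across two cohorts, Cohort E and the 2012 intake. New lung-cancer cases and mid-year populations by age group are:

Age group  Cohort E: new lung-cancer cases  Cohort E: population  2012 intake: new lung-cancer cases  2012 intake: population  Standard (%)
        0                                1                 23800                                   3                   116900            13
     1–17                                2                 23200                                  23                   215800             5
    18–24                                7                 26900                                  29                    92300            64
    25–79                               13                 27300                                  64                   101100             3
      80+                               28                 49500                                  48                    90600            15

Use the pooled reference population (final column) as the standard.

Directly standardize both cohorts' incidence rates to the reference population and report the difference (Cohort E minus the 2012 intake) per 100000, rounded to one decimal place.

Age-specific rates per 100000 for Cohort E: 4.20, 8.62, 26.02, 47.62, 56.57.
For the 2012 intake: 2.57, 10.66, 31.42, 63.30, 52.98.
Standard weights: 0.13, 0.05, 0.64, 0.03, 0.15.
Cohort E: 0.1300×4.20 + 0.0500×8.62 + 0.6400×26.02 + 0.0300×47.62 + 0.1500×56.57 = 27.5449 per 100000.
The 2012 intake: 0.1300×2.57 + 0.0500×10.66 + 0.6400×31.42 + 0.0300×63.30 + 0.1500×52.98 = 30.8210 per 100000.
Difference = 27.5449 − 30.8210 = -3.2760.

-3.3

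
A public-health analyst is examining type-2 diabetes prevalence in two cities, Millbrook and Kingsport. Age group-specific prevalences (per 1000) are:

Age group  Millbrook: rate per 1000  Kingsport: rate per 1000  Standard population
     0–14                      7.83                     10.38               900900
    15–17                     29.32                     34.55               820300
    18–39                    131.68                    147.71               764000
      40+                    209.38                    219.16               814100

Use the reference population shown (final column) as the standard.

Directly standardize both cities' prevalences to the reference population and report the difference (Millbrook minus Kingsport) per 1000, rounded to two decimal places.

Standard total = 3299300; weights = 0.2731, 0.2486, 0.2316, 0.2467.
Millbrook: 0.2731×7.83 + 0.2486×29.32 + 0.2316×131.68 + 0.2467×209.38 = 91.5846 per 1000.
Kingsport: 0.2731×10.38 + 0.2486×34.55 + 0.2316×147.71 + 0.2467×219.16 = 99.7064 per 1000.
Difference = 91.5846 − 99.7064 = -8.1218.

-8.12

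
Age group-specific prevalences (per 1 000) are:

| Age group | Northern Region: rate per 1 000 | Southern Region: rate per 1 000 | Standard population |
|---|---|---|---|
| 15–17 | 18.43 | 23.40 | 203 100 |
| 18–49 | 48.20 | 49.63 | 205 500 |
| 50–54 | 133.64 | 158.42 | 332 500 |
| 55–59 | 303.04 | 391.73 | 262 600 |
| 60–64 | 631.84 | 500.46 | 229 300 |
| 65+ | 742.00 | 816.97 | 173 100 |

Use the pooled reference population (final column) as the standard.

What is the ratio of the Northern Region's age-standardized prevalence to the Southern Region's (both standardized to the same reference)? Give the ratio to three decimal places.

0.963

Standard total = 1 406 100; weights = 0.1444, 0.1461, 0.2365, 0.1868, 0.1631, 0.1231.
The Northern Region: 0.1444×18.43 + 0.1461×48.20 + 0.2365×133.64 + 0.1868×303.04 + 0.1631×631.84 + 0.1231×742.00 = 292.2857 per 1 000.
The Southern Region: 0.1444×23.40 + 0.1461×49.63 + 0.2365×158.42 + 0.1868×391.73 + 0.1631×500.46 + 0.1231×816.97 = 303.4403 per 1 000.
Ratio = 292.2857 ÷ 303.4403 = 0.96324.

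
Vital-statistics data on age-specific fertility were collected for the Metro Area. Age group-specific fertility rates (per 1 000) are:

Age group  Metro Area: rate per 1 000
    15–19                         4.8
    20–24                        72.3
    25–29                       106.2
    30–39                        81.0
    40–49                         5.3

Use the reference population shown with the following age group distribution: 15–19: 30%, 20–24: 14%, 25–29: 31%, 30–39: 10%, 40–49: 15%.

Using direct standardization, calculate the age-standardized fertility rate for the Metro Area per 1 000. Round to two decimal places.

Standard weights: 0.30, 0.14, 0.31, 0.10, 0.15.
Standardized rate: 0.3000×4.8 + 0.1400×72.3 + 0.3100×106.2 + 0.1000×81.0 + 0.1500×5.3 = 53.3790 per 1 000.

53.38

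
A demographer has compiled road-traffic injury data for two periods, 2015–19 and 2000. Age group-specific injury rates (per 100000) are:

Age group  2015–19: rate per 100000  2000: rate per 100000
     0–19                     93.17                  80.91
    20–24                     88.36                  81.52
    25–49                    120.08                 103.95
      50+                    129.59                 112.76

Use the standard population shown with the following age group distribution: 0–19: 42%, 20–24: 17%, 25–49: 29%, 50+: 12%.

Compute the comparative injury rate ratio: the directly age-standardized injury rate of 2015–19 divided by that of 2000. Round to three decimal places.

1.142

Standard weights: 0.42, 0.17, 0.29, 0.12.
2015–19: 0.4200×93.17 + 0.1700×88.36 + 0.2900×120.08 + 0.1200×129.59 = 104.5266 per 100000.
2000: 0.4200×80.91 + 0.1700×81.52 + 0.2900×103.95 + 0.1200×112.76 = 91.5173 per 100000.
Ratio = 104.5266 ÷ 91.5173 = 1.14215.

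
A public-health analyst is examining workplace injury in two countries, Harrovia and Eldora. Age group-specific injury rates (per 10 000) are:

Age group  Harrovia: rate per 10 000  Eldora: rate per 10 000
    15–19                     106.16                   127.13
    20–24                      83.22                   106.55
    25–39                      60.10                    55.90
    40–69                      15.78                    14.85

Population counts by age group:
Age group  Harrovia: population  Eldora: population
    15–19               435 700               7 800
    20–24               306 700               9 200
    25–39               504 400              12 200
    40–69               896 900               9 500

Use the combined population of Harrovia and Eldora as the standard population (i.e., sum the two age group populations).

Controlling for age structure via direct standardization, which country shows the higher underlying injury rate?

Eldora

Combined standard total = 2 182 400; weights = 0.2032, 0.1447, 0.2367, 0.4153.
Harrovia: 0.2032×106.16 + 0.1447×83.22 + 0.2367×60.10 + 0.4153×15.78 = 54.3997 per 10 000.
Eldora: 0.2032×127.13 + 0.1447×106.55 + 0.2367×55.90 + 0.4153×14.85 = 60.6577 per 10 000.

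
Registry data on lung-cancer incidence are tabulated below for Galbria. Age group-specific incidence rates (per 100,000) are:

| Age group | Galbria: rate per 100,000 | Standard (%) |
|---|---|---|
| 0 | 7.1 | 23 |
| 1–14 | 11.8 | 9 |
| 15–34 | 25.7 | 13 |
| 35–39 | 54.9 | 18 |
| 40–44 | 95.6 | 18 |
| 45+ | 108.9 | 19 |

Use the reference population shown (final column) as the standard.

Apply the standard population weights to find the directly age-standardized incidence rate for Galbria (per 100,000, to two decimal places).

53.82

Standard weights: 0.23, 0.09, 0.13, 0.18, 0.18, 0.19.
Standardized rate: 0.2300×7.1 + 0.0900×11.8 + 0.1300×25.7 + 0.1800×54.9 + 0.1800×95.6 + 0.1900×108.9 = 53.8170 per 100,000.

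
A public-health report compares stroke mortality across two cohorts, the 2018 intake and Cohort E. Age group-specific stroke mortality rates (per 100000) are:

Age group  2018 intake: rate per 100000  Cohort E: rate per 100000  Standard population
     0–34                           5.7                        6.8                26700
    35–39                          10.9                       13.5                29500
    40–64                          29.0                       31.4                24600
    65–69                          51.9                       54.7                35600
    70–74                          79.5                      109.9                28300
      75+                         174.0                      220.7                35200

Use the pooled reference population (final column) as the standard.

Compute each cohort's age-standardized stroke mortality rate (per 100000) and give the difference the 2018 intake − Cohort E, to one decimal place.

Standard total = 179900; weights = 0.1484, 0.1640, 0.1367, 0.1979, 0.1573, 0.1957.
The 2018 intake: 0.1484×5.7 + 0.1640×10.9 + 0.1367×29.0 + 0.1979×51.9 + 0.1573×79.5 + 0.1957×174.0 = 63.4210 per 100000.
Cohort E: 0.1484×6.8 + 0.1640×13.5 + 0.1367×31.4 + 0.1979×54.7 + 0.1573×109.9 + 0.1957×220.7 = 78.8126 per 100000.
Difference = 63.4210 − 78.8126 = -15.3916.

-15.4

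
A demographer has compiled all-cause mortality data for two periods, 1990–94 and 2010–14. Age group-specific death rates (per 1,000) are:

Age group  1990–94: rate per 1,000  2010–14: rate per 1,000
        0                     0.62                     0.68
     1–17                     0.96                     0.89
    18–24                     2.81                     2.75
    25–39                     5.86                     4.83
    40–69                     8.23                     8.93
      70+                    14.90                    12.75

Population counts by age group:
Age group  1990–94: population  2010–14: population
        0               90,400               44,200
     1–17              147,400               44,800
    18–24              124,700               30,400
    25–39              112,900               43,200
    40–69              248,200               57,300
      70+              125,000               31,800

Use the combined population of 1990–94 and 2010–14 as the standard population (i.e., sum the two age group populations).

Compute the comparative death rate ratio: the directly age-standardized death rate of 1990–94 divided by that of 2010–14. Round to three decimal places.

1.048

Combined standard total = 1,100,300; weights = 0.1223, 0.1747, 0.1410, 0.1419, 0.2777, 0.1425.
1990–94: 0.1223×0.62 + 0.1747×0.96 + 0.1410×2.81 + 0.1419×5.86 + 0.2777×8.23 + 0.1425×14.90 = 5.8794 per 1,000.
2010–14: 0.1223×0.68 + 0.1747×0.89 + 0.1410×2.75 + 0.1419×4.83 + 0.2777×8.93 + 0.1425×12.75 = 5.6079 per 1,000.
Ratio = 5.8794 ÷ 5.6079 = 1.04841.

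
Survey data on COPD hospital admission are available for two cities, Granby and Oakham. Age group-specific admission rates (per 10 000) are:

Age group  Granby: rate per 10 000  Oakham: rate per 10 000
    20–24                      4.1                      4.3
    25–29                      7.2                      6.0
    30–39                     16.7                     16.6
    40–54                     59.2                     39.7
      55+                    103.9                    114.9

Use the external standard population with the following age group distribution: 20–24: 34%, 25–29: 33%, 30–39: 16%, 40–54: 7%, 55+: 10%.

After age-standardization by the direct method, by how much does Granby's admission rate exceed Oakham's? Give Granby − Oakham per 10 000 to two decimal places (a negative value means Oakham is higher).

0.61

Standard weights: 0.34, 0.33, 0.16, 0.07, 0.10.
Granby: 0.3400×4.1 + 0.3300×7.2 + 0.1600×16.7 + 0.0700×59.2 + 0.1000×103.9 = 20.9760 per 10 000.
Oakham: 0.3400×4.3 + 0.3300×6.0 + 0.1600×16.6 + 0.0700×39.7 + 0.1000×114.9 = 20.3670 per 10 000.
Difference = 20.9760 − 20.3670 = 0.6090.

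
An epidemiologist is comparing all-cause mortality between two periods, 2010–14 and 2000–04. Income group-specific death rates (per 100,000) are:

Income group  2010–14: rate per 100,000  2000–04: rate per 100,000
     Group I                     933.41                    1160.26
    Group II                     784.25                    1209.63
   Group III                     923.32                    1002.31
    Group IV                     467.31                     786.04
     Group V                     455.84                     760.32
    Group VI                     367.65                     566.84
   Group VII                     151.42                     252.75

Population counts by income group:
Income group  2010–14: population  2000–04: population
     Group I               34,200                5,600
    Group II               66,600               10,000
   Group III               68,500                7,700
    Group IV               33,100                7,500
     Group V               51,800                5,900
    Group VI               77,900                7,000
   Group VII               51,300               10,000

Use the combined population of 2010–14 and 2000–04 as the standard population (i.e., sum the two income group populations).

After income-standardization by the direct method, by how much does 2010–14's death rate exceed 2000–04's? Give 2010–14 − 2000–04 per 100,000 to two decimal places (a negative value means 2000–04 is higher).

Combined standard total = 437,100; weights = 0.0911, 0.1752, 0.1743, 0.0929, 0.1320, 0.1942, 0.1402.
2010–14: 0.0911×933.41 + 0.1752×784.25 + 0.1743×923.32 + 0.0929×467.31 + 0.1320×455.84 + 0.1942×367.65 + 0.1402×151.42 = 579.6169 per 100,000.
2000–04: 0.0911×1160.26 + 0.1752×1209.63 + 0.1743×1002.31 + 0.0929×786.04 + 0.1320×760.32 + 0.1942×566.84 + 0.1402×252.75 = 811.2881 per 100,000.
Difference = 579.6169 − 811.2881 = -231.6712.

-231.67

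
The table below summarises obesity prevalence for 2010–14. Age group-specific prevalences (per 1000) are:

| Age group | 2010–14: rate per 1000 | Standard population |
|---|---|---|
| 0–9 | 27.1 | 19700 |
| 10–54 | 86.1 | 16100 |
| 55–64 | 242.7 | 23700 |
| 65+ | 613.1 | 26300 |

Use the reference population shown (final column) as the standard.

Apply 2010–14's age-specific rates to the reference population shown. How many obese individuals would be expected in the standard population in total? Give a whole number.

Expected obese individuals = Σ (standard pop × age-specific rate ÷ 1000)
= 19700×27.1/1000 + 16100×86.1/1000 + 23700×242.7/1000 + 26300×613.1/1000
= 533.87 + 1386.21 + 5751.99 + 16124.53 = 23796.60.

23797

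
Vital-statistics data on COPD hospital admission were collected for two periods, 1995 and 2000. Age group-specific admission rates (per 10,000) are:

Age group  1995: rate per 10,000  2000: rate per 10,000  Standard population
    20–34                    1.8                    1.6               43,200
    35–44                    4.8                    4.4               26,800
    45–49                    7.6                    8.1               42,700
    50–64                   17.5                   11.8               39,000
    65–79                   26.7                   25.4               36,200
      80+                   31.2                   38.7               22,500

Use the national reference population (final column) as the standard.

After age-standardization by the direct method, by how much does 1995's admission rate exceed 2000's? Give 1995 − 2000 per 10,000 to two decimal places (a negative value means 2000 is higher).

Standard total = 210,400; weights = 0.2053, 0.1274, 0.2029, 0.1854, 0.1721, 0.1069.
1995: 0.2053×1.8 + 0.1274×4.8 + 0.2029×7.6 + 0.1854×17.5 + 0.1721×26.7 + 0.1069×31.2 = 13.6975 per 10,000.
2000: 0.2053×1.6 + 0.1274×4.4 + 0.2029×8.1 + 0.1854×11.8 + 0.1721×25.4 + 0.1069×38.7 = 13.2288 per 10,000.
Difference = 13.6975 − 13.2288 = 0.4687.

0.47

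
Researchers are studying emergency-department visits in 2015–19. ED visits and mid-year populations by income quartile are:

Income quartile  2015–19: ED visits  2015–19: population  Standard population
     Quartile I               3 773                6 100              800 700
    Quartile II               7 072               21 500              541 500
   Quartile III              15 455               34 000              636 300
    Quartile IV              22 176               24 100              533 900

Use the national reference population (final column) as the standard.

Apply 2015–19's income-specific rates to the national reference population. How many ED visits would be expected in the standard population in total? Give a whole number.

1453881

Income-specific rates per 1 000 for 2015–19: 618.525, 328.930, 454.559, 920.166.
Expected ED visits = Σ (standard pop × income-specific rate ÷ 1 000)
= 800 700×618.525/1 000 + 541 500×328.930/1 000 + 636 300×454.559/1 000 + 533 900×920.166/1 000
= 495252.64 + 178115.72 + 289235.78 + 491276.61 = 1453880.75.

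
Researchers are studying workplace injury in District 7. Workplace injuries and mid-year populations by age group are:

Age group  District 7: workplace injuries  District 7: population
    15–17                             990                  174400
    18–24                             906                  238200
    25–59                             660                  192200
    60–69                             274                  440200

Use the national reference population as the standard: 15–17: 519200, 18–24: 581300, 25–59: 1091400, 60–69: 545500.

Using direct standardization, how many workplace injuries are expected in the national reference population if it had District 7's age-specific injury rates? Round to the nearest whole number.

Age-specific rates per 10000 for District 7: 56.77, 38.04, 34.34, 6.22.
Expected workplace injuries = Σ (standard pop × age-specific rate ÷ 10000)
= 519200×56.77/10000 + 581300×38.04/10000 + 1091400×34.34/10000 + 545500×6.22/10000
= 2947.29 + 2210.99 + 3747.78 + 339.54 = 9245.61.

9246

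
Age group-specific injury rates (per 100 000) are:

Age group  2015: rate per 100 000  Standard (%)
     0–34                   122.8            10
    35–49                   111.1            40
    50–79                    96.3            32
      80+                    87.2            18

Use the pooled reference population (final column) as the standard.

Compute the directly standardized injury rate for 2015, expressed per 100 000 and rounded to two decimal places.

Standard weights: 0.10, 0.40, 0.32, 0.18.
Standardized rate: 0.1000×122.8 + 0.4000×111.1 + 0.3200×96.3 + 0.1800×87.2 = 103.2320 per 100 000.

103.23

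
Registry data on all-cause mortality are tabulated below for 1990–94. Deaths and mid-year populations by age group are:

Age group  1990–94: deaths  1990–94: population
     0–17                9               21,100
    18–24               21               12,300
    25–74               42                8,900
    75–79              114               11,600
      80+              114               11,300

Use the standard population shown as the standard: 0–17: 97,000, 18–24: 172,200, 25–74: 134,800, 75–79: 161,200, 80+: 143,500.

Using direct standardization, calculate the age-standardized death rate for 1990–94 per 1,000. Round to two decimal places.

5.65

Age-specific rates per 1,000 for 1990–94: 0.427, 1.707, 4.719, 9.828, 10.088.
Standard total = 708,700; weights = 0.1369, 0.2430, 0.1902, 0.2275, 0.2025.
Standardized rate: 0.1369×0.427 + 0.2430×1.707 + 0.1902×4.719 + 0.2275×9.828 + 0.2025×10.088 = 5.6490 per 1,000.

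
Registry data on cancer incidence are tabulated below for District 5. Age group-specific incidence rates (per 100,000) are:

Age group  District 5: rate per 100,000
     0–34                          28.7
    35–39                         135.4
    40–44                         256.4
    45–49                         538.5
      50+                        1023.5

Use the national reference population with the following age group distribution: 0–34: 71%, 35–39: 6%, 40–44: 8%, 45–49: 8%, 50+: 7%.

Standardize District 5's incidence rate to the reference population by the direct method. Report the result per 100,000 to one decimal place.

Standard weights: 0.71, 0.06, 0.08, 0.08, 0.07.
Standardized rate: 0.7100×28.7 + 0.0600×135.4 + 0.0800×256.4 + 0.0800×538.5 + 0.0700×1023.5 = 163.7380 per 100,000.

163.7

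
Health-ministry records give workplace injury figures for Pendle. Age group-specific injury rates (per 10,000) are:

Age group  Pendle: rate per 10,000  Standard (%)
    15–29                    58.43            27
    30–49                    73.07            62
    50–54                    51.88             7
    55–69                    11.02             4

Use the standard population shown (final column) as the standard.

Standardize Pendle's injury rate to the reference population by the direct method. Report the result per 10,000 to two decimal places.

65.15

Standard weights: 0.27, 0.62, 0.07, 0.04.
Standardized rate: 0.2700×58.43 + 0.6200×73.07 + 0.0700×51.88 + 0.0400×11.02 = 65.1519 per 10,000.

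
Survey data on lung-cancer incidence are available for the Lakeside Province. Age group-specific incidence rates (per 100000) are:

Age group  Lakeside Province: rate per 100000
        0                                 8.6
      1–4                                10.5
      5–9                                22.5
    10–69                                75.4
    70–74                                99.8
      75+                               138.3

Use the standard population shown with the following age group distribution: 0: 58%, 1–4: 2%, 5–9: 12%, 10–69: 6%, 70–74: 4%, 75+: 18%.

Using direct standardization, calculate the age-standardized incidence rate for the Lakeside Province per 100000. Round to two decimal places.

Standard weights: 0.58, 0.02, 0.12, 0.06, 0.04, 0.18.
Standardized rate: 0.5800×8.6 + 0.0200×10.5 + 0.1200×22.5 + 0.0600×75.4 + 0.0400×99.8 + 0.1800×138.3 = 41.3080 per 100000.

41.31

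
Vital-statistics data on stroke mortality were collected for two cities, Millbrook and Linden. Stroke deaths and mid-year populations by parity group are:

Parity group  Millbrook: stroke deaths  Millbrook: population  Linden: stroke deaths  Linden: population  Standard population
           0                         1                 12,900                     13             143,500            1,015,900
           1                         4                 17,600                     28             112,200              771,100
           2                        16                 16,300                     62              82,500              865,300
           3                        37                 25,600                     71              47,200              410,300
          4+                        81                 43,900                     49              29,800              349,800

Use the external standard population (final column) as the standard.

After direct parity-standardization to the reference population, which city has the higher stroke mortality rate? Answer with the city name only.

Parity-specific rates per 100,000 for Millbrook: 7.75, 22.73, 98.16, 144.53, 184.51.
For Linden: 9.06, 24.96, 75.15, 150.42, 164.43.
Standard total = 3,412,400; weights = 0.2977, 0.2260, 0.2536, 0.1202, 0.1025.
Millbrook: 0.2977×7.75 + 0.2260×22.73 + 0.2536×98.16 + 0.1202×144.53 + 0.1025×184.51 = 68.6263 per 100,000.
Linden: 0.2977×9.06 + 0.2260×24.96 + 0.2536×75.15 + 0.1202×150.42 + 0.1025×164.43 = 62.3348 per 100,000.

Millbrook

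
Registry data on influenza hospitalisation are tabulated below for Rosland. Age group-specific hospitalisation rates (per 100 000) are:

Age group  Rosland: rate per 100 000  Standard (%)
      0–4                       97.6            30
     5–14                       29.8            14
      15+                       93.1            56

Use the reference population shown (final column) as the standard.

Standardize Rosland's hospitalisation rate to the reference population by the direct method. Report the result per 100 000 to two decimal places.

Standard weights: 0.30, 0.14, 0.56.
Standardized rate: 0.3000×97.6 + 0.1400×29.8 + 0.5600×93.1 = 85.5880 per 100 000.

85.59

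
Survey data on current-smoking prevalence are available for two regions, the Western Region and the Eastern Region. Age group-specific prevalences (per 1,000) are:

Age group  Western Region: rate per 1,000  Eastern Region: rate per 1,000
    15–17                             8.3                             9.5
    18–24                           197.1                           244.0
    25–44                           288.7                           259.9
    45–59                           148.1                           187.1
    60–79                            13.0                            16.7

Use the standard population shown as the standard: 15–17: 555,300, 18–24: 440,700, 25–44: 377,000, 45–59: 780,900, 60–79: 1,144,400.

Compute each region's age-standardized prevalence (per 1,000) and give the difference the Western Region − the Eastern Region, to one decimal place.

Standard total = 3,298,300; weights = 0.1684, 0.1336, 0.1143, 0.2368, 0.3470.
The Western Region: 0.1684×8.3 + 0.1336×197.1 + 0.1143×288.7 + 0.2368×148.1 + 0.3470×13.0 = 100.3060 per 1,000.
The Eastern Region: 0.1684×9.5 + 0.1336×244.0 + 0.1143×259.9 + 0.2368×187.1 + 0.3470×16.7 = 114.0000 per 1,000.
Difference = 100.3060 − 114.0000 = -13.6940.

-13.7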